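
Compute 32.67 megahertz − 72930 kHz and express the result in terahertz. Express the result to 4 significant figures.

-4.026 × 10^-5 THz

32.67 MHz = 3.26700 × 10^-5 THz and 72930 kHz = 7.29300 × 10^-5 THz.
3.26700 × 10^-5 − 7.29300 × 10^-5 ≈ -4.026 × 10^-5 THz.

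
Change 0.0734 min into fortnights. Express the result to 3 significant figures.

3.64 × 10^-6 fortnight

1 min = 4.96032 × 10^-5 fortnights.
0.0734 × 4.96032 × 10^-5 ≈ 3.64 × 10^-6 fortnight.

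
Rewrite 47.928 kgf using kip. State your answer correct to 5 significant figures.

0.10566 kips

1 kilogram-force = 0.00220462 kip.
47.928 × 0.00220462 ≈ 0.10566 kip.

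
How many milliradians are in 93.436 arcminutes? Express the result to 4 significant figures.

27.18 milliradians

1 arcminute = 0.290888 milliradians.
Thus 93.436 × 0.290888 ≈ 27.18 mrad.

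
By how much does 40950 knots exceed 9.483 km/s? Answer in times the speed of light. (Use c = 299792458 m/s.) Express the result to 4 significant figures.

40950 kn = 7.02703 × 10^-5 c and 9.483 km/s = 3.16319 × 10^-5 c.
7.02703 × 10^-5 − 3.16319 × 10^-5 ≈ 3.864 × 10^-5 c.

3.864 × 10^-5 times the speed of light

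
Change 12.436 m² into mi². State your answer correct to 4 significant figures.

1 m² = 3.86102 × 10^-7 square miles.
So 12.436 × 3.86102 × 10^-7 ≈ 4.802 × 10^-6 mi².

4.802 × 10^-6 mi²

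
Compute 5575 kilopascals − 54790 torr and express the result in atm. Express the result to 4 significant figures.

5575 kPa = 55.0210 atm and 54790 torr = 72.0921 atm.
55.0210 − 72.0921 ≈ -17.07 atm.

-17.07 atmospheres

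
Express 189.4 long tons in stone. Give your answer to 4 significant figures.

1 long ton = 160.000 stone.
Thus 189.4 × 160.000 ≈ 30300 st.

30300 stone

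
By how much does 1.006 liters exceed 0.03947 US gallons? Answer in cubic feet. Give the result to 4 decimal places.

0.0303 cubic feet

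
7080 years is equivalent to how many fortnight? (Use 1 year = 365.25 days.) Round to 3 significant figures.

185000 fortnight

1 year = 26.0893 fortnights.
Thus 7080 × 26.0893 ≈ 185000 fortnight.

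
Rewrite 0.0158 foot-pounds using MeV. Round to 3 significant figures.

1.34e+11 MeV

1 ft·lbf = 8.46235e+12 MeV.
So 0.0158 × 8.46235e+12 ≈ 1.34e+11 MeV.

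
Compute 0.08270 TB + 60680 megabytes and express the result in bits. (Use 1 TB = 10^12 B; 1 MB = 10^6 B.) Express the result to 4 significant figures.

1.147e+12 bits

0.08270 TB = 6.61600e+11 bit and 60680 MB = 4.85440e+11 bit.
6.61600e+11 + 4.85440e+11 ≈ 1.147e+12 bit.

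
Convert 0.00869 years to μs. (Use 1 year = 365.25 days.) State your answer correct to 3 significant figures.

1 year = 3.15576e+13 μs.
Thus 0.00869 × 3.15576e+13 ≈ 2.74e+11 μs.

2.74e+11 μs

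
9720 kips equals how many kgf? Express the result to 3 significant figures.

4.41e+6 kgf

1 kip = 453.592 kgf.
So 9720 × 453.592 ≈ 4.41e+6 kgf.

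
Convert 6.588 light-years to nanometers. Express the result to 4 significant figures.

1 ly = 9.46073 × 10^24 nanometers.
So 6.588 × 9.46073 × 10^24 ≈ 6.233 × 10^25 nm.

6.233 × 10^25 nm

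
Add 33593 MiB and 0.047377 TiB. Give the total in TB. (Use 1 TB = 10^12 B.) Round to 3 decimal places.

33593 MiB = 0.0352248 TB and 0.047377 TiB = 0.0520916 TB.
0.0352248 + 0.0520916 ≈ 0.087 TB.

0.087 terabytes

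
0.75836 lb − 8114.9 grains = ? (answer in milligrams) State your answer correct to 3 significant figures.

-182000 milligrams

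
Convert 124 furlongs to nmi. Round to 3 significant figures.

13.5 nautical miles

1 furlong = 0.108622 nmi.
So 124 × 0.108622 ≈ 13.5 nmi.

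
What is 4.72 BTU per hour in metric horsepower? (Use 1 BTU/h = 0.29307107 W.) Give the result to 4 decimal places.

0.0019 metric horsepower

1 BTU/h = 0.000398466 PS.
4.72 × 0.000398466 ≈ 0.0019 PS.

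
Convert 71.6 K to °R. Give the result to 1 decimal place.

°R = K × 9/5.
Applying the formula gives 128.9 °R.

128.9 degrees Rankine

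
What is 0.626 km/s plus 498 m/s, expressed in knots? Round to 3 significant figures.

2180 kn

0.626 km/s = 1216.85 kn and 498 m/s = 968.035 kn.
1216.85 + 968.035 ≈ 2180 kn.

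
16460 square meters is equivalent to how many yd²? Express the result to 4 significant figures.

19690 square yards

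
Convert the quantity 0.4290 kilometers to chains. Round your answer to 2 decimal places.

21.33 chains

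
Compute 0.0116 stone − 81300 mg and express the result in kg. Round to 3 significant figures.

-0.00764 kilograms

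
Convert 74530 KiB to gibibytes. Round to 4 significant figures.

1 KiB = 9.53674e-7 gibibytes.
Then 74530 × 9.53674e-7 ≈ 0.07108 GiB.

0.07108 GiB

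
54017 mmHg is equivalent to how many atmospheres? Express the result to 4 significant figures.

71.08 atmospheres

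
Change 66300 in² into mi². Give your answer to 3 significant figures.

1.65 × 10^-5 square miles

1 square inch = 2.49098 × 10^-10 square miles.
66300 × 2.49098 × 10^-10 ≈ 1.65 × 10^-5 mi².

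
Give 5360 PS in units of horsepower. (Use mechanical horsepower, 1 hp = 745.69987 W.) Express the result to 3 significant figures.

5290 hp

1 metric horsepower = 0.986320 horsepower.
5360 × 0.986320 ≈ 5290 hp.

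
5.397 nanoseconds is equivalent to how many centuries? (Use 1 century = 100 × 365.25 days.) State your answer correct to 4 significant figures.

1.710e-18 century

1 nanosecond = 3.16881e-19 centuries.
5.397 × 3.16881e-19 ≈ 1.710e-18 century.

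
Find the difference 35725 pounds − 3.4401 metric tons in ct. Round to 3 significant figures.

6.38e+7 ct

35725 lb = 8.10229e+7 ct and 3.4401 t = 1.72005e+7 ct.
8.10229e+7 − 1.72005e+7 ≈ 6.38e+7 ct.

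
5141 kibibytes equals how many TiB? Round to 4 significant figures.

4.788 × 10^-6 TiB

1 kibibyte = 9.31323 × 10^-10 tebibytes.
Thus 5141 × 9.31323 × 10^-10 ≈ 4.788 × 10^-6 TiB.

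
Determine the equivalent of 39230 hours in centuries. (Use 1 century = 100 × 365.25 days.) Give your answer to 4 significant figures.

0.04475 centuries

1 hour = 1.14077 × 10^-6 century.
So 39230 × 1.14077 × 10^-6 ≈ 0.04475 century.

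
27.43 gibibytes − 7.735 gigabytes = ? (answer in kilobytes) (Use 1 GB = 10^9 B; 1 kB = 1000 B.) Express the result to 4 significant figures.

27.43 GiB = 2.94527e+7 kB and 7.735 GB = 7.73500e+6 kB.
2.94527e+7 − 7.73500e+6 ≈ 2.172e+7 kB.

2.172e+7 kB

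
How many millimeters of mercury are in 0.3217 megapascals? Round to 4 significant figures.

2413 millimeters of mercury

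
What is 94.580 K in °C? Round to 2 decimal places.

K = °C + 273.15.
Applying the formula gives -178.57 °C.

-178.57 degrees Celsius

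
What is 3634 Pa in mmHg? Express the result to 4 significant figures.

27.26 millimeters of mercury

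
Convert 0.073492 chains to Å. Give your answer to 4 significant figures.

1 chain = 2.01168 × 10^11 angstroms.
Then 0.073492 × 2.01168 × 10^11 ≈ 1.478 × 10^10 Å.

1.478 × 10^10 Å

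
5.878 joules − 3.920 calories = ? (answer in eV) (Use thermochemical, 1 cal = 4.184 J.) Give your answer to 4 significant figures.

5.878 J = 3.66876e+19 eV and 3.920 cal = 1.02369e+20 eV.
3.66876e+19 − 1.02369e+20 ≈ -6.568e+19 eV.

-6.568e+19 electronvolts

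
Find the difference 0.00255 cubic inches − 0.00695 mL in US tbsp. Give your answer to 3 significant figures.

0.00236 US tbsp

0.00255 in³ = 0.00282597 US tbsp and 0.00695 mL = 0.000470015 US tbsp.
0.00282597 − 0.000470015 ≈ 0.00236 US tbsp.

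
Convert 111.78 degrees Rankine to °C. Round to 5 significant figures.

-211.05 degrees Celsius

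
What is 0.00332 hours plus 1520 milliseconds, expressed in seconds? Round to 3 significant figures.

13.5 s

0.00332 h = 11.9520 s and 1520 ms = 1.52000 s.
11.9520 + 1.52000 ≈ 13.5 s.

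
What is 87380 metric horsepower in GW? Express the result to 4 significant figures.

1 metric horsepower = 7.35499 × 10^-7 GW.
87380 × 7.35499 × 10^-7 ≈ 0.06427 GW.

0.06427 GW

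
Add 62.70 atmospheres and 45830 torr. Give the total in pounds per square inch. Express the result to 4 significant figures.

1808 psi

62.70 atm = 921.436 psi and 45830 torr = 886.204 psi.
921.436 + 886.204 ≈ 1808 psi.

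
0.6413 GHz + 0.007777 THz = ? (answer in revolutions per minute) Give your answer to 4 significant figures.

5.051 × 10^11 rpm

0.6413 GHz = 3.84780 × 10^10 rpm and 0.007777 THz = 4.66620 × 10^11 rpm.
3.84780 × 10^10 + 4.66620 × 10^11 ≈ 5.051 × 10^11 rpm.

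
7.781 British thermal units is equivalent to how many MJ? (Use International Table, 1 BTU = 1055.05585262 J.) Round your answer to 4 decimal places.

0.0082 MJ

1 BTU = 0.00105506 MJ.
So 7.781 × 0.00105506 ≈ 0.0082 MJ.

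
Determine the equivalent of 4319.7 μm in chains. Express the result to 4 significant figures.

0.0002147 chain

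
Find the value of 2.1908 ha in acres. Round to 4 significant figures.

1 hectare = 2.47105 acre.
2.1908 × 2.47105 ≈ 5.414 acre.

5.414 acres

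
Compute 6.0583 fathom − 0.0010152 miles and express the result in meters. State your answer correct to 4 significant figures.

9.446 m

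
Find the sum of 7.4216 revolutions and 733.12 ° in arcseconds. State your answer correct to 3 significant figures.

1.23 × 10^7 arcseconds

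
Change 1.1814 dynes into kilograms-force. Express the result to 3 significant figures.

1 dyne = 1.01972e-6 kilograms-force.
Then 1.1814 × 1.01972e-6 ≈ 1.20e-6 kgf.

1.20e-6 kgf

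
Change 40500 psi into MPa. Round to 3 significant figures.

1 psi = 0.00689476 megapascals.
40500 × 0.00689476 ≈ 279 MPa.

279 MPa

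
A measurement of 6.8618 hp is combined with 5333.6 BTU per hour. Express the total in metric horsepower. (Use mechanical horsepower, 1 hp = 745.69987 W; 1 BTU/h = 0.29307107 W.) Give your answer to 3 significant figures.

9.08 PS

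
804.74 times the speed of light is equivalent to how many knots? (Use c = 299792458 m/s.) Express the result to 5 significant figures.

4.6896e+11 kn

1 c = 5.82750e+8 kn.
804.74 × 5.82750e+8 ≈ 4.6896e+11 kn.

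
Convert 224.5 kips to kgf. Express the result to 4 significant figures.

1 kip = 453.592 kgf.
So 224.5 × 453.592 ≈ 101800 kgf.

101800 kilograms-force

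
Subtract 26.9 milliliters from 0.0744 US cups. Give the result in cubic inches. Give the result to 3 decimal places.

-0.567 in³

0.0744 US cup = 1.07415 in³ and 26.9 mL = 1.64154 in³.
1.07415 − 1.64154 ≈ -0.567 in³.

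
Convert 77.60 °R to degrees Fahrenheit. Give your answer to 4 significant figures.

-382.1 °F

°R = °F + 459.67.
Applying the formula gives -382.1 °F.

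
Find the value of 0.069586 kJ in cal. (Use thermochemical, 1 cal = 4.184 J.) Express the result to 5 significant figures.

1 kilojoule = 239.006 cal.
Thus 0.069586 × 239.006 ≈ 16.631 cal.

16.631 calories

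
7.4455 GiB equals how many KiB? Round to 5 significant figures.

7.8072 × 10^6 kibibytes

1 GiB = 1.04858 × 10^6 kibibytes.
Thus 7.4455 × 1.04858 × 10^6 ≈ 7.8072 × 10^6 KiB.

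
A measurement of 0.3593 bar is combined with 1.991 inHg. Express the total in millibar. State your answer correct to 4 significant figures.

0.3593 bar = 359.300 mbar and 1.991 inHg = 67.4230 mbar.
359.300 + 67.4230 ≈ 426.7 mbar.

426.7 millibar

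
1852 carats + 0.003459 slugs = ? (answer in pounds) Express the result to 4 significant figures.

0.9279 pounds

1852 ct = 0.816592 lb and 0.003459 slug = 0.111290 lb.
0.816592 + 0.111290 ≈ 0.9279 lb.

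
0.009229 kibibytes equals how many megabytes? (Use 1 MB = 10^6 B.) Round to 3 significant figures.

1 KiB = 0.00102400 MB.
So 0.009229 × 0.00102400 ≈ 9.45 × 10^-6 MB.

9.45 × 10^-6 megabytes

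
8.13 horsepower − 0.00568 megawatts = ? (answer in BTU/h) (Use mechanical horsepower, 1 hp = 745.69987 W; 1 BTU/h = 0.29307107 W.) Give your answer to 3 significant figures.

8.13 hp = 20686.2 BTU/h and 0.00568 MW = 19381.0 BTU/h.
20686.2 − 19381.0 ≈ 1310 BTU/h.

1310 BTU/h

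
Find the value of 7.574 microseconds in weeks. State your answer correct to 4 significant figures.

1.252e-11 weeks

1 microsecond = 1.65344e-12 wk.
7.574 × 1.65344e-12 ≈ 1.252e-11 wk.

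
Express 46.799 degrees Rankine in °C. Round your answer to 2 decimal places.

-247.15 °C

°R = (°C + 273.15) × 9/5.
Applying the formula gives -247.15 °C.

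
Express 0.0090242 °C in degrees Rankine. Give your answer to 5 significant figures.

491.69 degrees Rankine

°R = (°C + 273.15) × 9/5.
Applying the formula gives 491.69 °R.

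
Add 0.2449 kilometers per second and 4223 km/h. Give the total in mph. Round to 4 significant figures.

0.2449 km/s = 547.826 mph and 4223 km/h = 2624.05 mph.
547.826 + 2624.05 ≈ 3172 mph.

3172 miles per hour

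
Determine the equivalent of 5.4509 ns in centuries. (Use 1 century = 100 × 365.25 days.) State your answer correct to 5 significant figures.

1 ns = 3.16881e-19 century.
Thus 5.4509 × 3.16881e-19 ≈ 1.7273e-18 century.

1.7273e-18 centuries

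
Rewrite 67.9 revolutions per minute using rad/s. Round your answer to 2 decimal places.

7.11 rad/s

1 rpm = 0.104720 rad/s.
67.9 × 0.104720 ≈ 7.11 rad/s.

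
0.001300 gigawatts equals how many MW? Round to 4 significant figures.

1 GW = 1000.00 megawatts.
So 0.001300 × 1000.00 ≈ 1.300 MW.

1.300 megawatts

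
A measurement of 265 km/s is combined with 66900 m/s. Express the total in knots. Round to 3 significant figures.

645000 kn

265 km/s = 515119 kn and 66900 m/s = 130043 kn.
515119 + 130043 ≈ 645000 kn.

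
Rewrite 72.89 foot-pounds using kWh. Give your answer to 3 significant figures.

2.75 × 10^-5 kWh

1 foot-pound = 3.76616 × 10^-7 kWh.
So 72.89 × 3.76616 × 10^-7 ≈ 2.75 × 10^-5 kWh.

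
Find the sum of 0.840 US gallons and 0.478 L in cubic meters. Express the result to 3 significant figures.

0.840 US gal = 0.00317975 m³ and 0.478 L = 0.000478000 m³.
0.00317975 + 0.000478000 ≈ 0.00366 m³.

0.00366 cubic meters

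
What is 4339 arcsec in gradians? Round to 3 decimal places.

1 arcsec = 0.000308642 grad.
Thus 4339 × 0.000308642 ≈ 1.339 grad.

1.339 grad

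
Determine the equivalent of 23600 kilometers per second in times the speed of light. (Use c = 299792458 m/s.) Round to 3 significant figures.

0.0787 times the speed of light

1 kilometer per second = 3.33564 × 10^-6 c.
23600 × 3.33564 × 10^-6 ≈ 0.0787 c.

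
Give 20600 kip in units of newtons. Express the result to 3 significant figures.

1 kip = 4448.22 N.
20600 × 4448.22 ≈ 9.16e+7 N.

9.16e+7 newtons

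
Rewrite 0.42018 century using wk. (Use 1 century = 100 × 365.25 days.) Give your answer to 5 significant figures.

1 century = 5217.86 wk.
So 0.42018 × 5217.86 ≈ 2192.4 wk.

2192.4 wk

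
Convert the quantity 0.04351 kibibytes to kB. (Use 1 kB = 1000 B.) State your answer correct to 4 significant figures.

0.04455 kB

1 KiB = 1.02400 kB.
Thus 0.04351 × 1.02400 ≈ 0.04455 kB.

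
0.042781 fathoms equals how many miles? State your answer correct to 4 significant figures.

4.861 × 10^-5 miles

1 fathom = 0.00113636 mi.
Thus 0.042781 × 0.00113636 ≈ 4.861 × 10^-5 mi.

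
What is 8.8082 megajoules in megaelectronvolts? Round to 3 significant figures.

5.50e+19 MeV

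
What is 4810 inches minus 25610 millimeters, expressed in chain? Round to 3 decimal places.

4810 in = 6.07323 chain and 25610 mm = 1.27307 chain.
6.07323 − 1.27307 ≈ 4.800 chain.

4.800 chain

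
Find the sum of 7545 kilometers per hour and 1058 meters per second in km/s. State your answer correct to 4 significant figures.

7545 km/h = 2.09583 km/s and 1058 m/s = 1.05800 km/s.
2.09583 + 1.05800 ≈ 3.154 km/s.

3.154 kilometers per second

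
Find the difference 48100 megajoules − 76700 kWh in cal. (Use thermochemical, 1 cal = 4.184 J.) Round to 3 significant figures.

48100 MJ = 1.14962 × 10^10 cal and 76700 kWh = 6.59943 × 10^10 cal.
1.14962 × 10^10 − 6.59943 × 10^10 ≈ -5.45 × 10^10 cal.

-5.45 × 10^10 cal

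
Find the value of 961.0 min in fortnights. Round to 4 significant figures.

0.04767 fortnights

1 min = 4.96032e-5 fortnight.
961.0 × 4.96032e-5 ≈ 0.04767 fortnight.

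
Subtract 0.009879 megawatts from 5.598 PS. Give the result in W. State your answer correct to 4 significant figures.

-5762 W

5.598 PS = 4117.32 W and 0.009879 MW = 9879.00 W.
4117.32 − 9879.00 ≈ -5762 W.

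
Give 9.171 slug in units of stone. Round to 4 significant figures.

21.08 st

1 slug = 2.29815 st.
Thus 9.171 × 2.29815 ≈ 21.08 st.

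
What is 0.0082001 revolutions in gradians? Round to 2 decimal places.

1 rev = 400.000 grad.
0.0082001 × 400.000 ≈ 3.28 grad.

3.28 grad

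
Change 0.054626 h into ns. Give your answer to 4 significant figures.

1.967e+11 nanoseconds

1 hour = 3.60000e+12 nanoseconds.
Then 0.054626 × 3.60000e+12 ≈ 1.967e+11 ns.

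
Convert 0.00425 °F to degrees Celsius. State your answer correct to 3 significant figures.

-17.8 degrees Celsius

°F = °C × 9/5 + 32.
Applying the formula gives -17.8 °C.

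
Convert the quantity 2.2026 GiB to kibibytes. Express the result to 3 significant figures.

2.31 × 10^6 kibibytes

1 gibibyte = 1.04858 × 10^6 KiB.
Thus 2.2026 × 1.04858 × 10^6 ≈ 2.31 × 10^6 KiB.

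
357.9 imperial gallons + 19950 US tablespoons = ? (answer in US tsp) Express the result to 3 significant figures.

390000 US teaspoons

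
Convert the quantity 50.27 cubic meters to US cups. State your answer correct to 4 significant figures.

212500 US cup

1 m³ = 4226.75 US cup.
Then 50.27 × 4226.75 ≈ 212500 US cup.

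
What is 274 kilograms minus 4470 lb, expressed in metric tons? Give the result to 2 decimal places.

-1.75 metric tons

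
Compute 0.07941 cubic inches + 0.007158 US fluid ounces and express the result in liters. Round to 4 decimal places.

0.0015 L

0.07941 in³ = 0.00130130 L and 0.007158 US fl oz = 0.000211687 L.
0.00130130 + 0.000211687 ≈ 0.0015 L.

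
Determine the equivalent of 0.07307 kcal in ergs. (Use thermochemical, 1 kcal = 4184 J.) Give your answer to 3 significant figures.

3.06 × 10^9 ergs

1 kilocalorie = 4.18400 × 10^10 ergs.
So 0.07307 × 4.18400 × 10^10 ≈ 3.06 × 10^9 erg.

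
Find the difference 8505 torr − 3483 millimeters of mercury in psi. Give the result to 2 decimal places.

97.11 psi

8505 torr = 164.459 psi and 3483 mmHg = 67.3500 psi.
164.459 − 67.3500 ≈ 97.11 psi.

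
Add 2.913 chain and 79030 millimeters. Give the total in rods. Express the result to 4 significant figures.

2.913 chain = 11.6520 rod and 79030 mm = 15.7142 rod.
11.6520 + 15.7142 ≈ 27.37 rod.

27.37 rods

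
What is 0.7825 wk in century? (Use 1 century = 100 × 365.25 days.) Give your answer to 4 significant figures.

1 week = 0.000191650 century.
Then 0.7825 × 0.000191650 ≈ 0.0001500 century.

0.0001500 century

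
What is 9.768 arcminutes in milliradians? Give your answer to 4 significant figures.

2.841 mrad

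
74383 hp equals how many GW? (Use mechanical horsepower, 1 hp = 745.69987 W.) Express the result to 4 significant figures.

0.05547 GW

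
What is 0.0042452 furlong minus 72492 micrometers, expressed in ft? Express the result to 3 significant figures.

0.0042452 furlong = 2.80183 ft and 72492 μm = 0.237835 ft.
2.80183 − 0.237835 ≈ 2.56 ft.

2.56 ft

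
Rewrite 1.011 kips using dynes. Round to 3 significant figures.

1 kip = 4.44822e+8 dynes.
Thus 1.011 × 4.44822e+8 ≈ 4.50e+8 dyn.

4.50e+8 dynes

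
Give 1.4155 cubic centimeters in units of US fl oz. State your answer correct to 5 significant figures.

0.047864 US fluid ounces

1 cm³ = 0.0338140 US fluid ounces.
Thus 1.4155 × 0.0338140 ≈ 0.047864 US fl oz.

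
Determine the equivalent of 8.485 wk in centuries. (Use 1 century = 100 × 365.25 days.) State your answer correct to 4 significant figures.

0.001626 centuries

1 wk = 0.000191650 century.
Thus 8.485 × 0.000191650 ≈ 0.001626 century.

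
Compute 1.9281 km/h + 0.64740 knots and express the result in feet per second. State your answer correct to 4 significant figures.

1.9281 km/h = 1.75716 ft/s and 0.64740 kn = 1.09269 ft/s.
1.75716 + 1.09269 ≈ 2.850 ft/s.

2.850 ft/s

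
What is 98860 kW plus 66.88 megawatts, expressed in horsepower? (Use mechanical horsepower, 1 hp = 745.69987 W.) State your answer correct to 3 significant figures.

98860 kW = 132573 hp and 66.88 MW = 89687.6 hp.
132573 + 89687.6 ≈ 222000 hp.

222000 horsepower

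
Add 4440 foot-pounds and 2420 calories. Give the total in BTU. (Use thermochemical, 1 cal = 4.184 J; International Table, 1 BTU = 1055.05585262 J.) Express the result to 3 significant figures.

15.3 British thermal units

4440 ft·lbf = 5.70570 BTU and 2420 cal = 9.59691 BTU.
5.70570 + 9.59691 ≈ 15.3 BTU.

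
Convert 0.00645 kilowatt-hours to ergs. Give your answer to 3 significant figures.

1 kilowatt-hour = 3.60000 × 10^13 ergs.
Then 0.00645 × 3.60000 × 10^13 ≈ 2.32 × 10^11 erg.

2.32 × 10^11 ergs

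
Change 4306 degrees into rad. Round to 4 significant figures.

1 ° = 0.0174533 rad.
Thus 4306 × 0.0174533 ≈ 75.15 rad.

75.15 radians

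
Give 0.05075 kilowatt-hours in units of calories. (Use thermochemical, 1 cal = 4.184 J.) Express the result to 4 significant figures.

1 kWh = 860421 cal.
Thus 0.05075 × 860421 ≈ 43670 cal.

43670 cal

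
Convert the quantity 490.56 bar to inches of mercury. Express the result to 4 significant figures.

14490 inches of mercury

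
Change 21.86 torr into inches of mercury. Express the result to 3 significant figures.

1 torr = 0.0393701 inches of mercury.
Thus 21.86 × 0.0393701 ≈ 0.861 inHg.

0.861 inHg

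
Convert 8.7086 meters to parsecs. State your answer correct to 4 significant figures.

2.822 × 10^-16 parsecs

1 m = 3.24078 × 10^-17 pc.
Thus 8.7086 × 3.24078 × 10^-17 ≈ 2.822 × 10^-16 pc.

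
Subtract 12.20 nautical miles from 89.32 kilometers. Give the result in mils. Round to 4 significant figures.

89.32 km = 3.51654 × 10^9 mil and 12.20 nmi = 8.89543 × 10^8 mil.
3.51654 × 10^9 − 8.89543 × 10^8 ≈ 2.627 × 10^9 mil.

2.627 × 10^9 mils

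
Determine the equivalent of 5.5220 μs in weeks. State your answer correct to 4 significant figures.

9.130e-12 wk

1 μs = 1.65344e-12 weeks.
So 5.5220 × 1.65344e-12 ≈ 9.130e-12 wk.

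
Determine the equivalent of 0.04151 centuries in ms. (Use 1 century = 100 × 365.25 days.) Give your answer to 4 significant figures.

1.310e+11 ms

1 century = 3.15576e+12 ms.
Then 0.04151 × 3.15576e+12 ≈ 1.310e+11 ms.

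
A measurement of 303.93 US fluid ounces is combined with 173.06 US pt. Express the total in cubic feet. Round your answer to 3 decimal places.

303.93 US fl oz = 0.317418 ft³ and 173.06 US pt = 2.89184 ft³.
0.317418 + 2.89184 ≈ 3.209 ft³.

3.209 cubic feet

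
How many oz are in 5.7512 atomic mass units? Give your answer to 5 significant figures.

1 u = 5.85738 × 10^-26 oz.
5.7512 × 5.85738 × 10^-26 ≈ 3.3687 × 10^-25 oz.

3.3687 × 10^-25 ounces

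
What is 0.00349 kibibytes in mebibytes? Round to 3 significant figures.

1 KiB = 0.0009765625 MiB.
Thus 0.00349 × 0.0009765625 ≈ 3.41 × 10^-6 MiB.

3.41 × 10^-6 mebibytes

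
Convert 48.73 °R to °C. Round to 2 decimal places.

°R = (°C + 273.15) × 9/5.
Applying the formula gives -246.08 °C.

-246.08 °C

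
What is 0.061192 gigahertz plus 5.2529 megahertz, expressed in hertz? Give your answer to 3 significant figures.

0.061192 GHz = 6.11920 × 10^7 Hz and 5.2529 MHz = 5.25290 × 10^6 Hz.
6.11920 × 10^7 + 5.25290 × 10^6 ≈ 6.64 × 10^7 Hz.

6.64 × 10^7 Hz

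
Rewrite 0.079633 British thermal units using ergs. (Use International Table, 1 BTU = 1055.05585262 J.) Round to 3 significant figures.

1 BTU = 1.05506 × 10^10 erg.
Thus 0.079633 × 1.05506 × 10^10 ≈ 8.40 × 10^8 erg.

8.40 × 10^8 erg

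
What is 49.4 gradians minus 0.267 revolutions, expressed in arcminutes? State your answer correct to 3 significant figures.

-3100 arcminutes

49.4 grad = 2667.60 arcmin and 0.267 rev = 5767.20 arcmin.
2667.60 − 5767.20 ≈ -3100 arcmin.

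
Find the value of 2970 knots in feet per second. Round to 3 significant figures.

1 knot = 1.68781 feet per second.
Thus 2970 × 1.68781 ≈ 5010 ft/s.

5010 ft/s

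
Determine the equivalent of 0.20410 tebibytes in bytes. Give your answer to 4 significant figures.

2.244e+11 B

1 TiB = 1.09951e+12 B.
Then 0.20410 × 1.09951e+12 ≈ 2.244e+11 B.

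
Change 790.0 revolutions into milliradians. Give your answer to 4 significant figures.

4.964 × 10^6 milliradians

1 revolution = 6283.19 mrad.
Thus 790.0 × 6283.19 ≈ 4.964 × 10^6 mrad.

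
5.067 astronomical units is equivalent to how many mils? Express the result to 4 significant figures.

2.984e+16 mils

1 astronomical unit = 5.88968e+15 mils.
5.067 × 5.88968e+15 ≈ 2.984e+16 mil.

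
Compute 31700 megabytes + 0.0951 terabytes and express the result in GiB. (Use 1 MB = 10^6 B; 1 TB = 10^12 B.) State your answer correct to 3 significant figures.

118 GiB

31700 MB = 29.5229 GiB and 0.0951 TB = 88.5688 GiB.
29.5229 + 88.5688 ≈ 118 GiB.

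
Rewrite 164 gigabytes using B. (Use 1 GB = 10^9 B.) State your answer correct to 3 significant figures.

1 gigabyte = 1.00000 × 10^9 B.
So 164 × 1.00000 × 10^9 ≈ 1.64 × 10^11 B.

1.64 × 10^11 B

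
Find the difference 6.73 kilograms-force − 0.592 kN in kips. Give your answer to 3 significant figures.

-0.118 kip

6.73 kgf = 0.0148371 kip and 0.592 kN = 0.133087 kip.
0.0148371 − 0.133087 ≈ -0.118 kip.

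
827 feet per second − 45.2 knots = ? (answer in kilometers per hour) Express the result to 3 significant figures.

827 ft/s = 907.451 km/h and 45.2 kn = 83.7104 km/h.
907.451 − 83.7104 ≈ 824 km/h.

824 km/h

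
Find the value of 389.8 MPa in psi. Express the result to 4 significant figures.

56540 pounds per square inch

1 megapascal = 145.038 psi.
Then 389.8 × 145.038 ≈ 56540 psi.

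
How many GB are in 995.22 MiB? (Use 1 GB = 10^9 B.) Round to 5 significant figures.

1 MiB = 0.00104858 GB.
Then 995.22 × 0.00104858 ≈ 1.0436 GB.

1.0436 GB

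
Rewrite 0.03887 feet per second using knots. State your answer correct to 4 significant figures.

1 foot per second = 0.592484 kn.
Then 0.03887 × 0.592484 ≈ 0.02303 kn.

0.02303 kn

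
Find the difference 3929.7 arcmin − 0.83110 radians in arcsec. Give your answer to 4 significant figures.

64360 arcsec

3929.7 arcmin = 235782.0 arcsec and 0.83110 rad = 171426.7 arcsec.
235782.0 − 171426.7 ≈ 64360 arcsec.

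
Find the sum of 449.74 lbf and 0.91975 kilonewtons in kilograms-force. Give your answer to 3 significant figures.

449.74 lbf = 203.999 kgf and 0.91975 kN = 93.7884 kgf.
203.999 + 93.7884 ≈ 298 kgf.

298 kgf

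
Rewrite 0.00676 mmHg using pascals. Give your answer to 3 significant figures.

1 mmHg = 133.322 pascals.
0.00676 × 133.322 ≈ 0.901 Pa.

0.901 pascals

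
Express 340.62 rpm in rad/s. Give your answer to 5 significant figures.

1 rpm = 0.104720 rad/s.
Thus 340.62 × 0.104720 ≈ 35.670 rad/s.

35.670 radians per second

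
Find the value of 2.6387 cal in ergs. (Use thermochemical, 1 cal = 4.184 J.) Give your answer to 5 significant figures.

1 cal = 4.18400 × 10^7 ergs.
So 2.6387 × 4.18400 × 10^7 ≈ 1.1040 × 10^8 erg.

1.1040 × 10^8 erg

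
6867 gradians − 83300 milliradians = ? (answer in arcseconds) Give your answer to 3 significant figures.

6867 grad = 2.22491 × 10^7 arcsec and 83300 mrad = 1.71819 × 10^7 arcsec.
2.22491 × 10^7 − 1.71819 × 10^7 ≈ 5.07 × 10^6 arcsec.

5.07 × 10^6 arcsec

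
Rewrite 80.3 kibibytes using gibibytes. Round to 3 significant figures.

1 KiB = 9.53674 × 10^-7 GiB.
Then 80.3 × 9.53674 × 10^-7 ≈ 7.66 × 10^-5 GiB.

7.66 × 10^-5 GiB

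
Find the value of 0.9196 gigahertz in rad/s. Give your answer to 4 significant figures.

1 GHz = 6.28319e+9 rad/s.
Then 0.9196 × 6.28319e+9 ≈ 5.778e+9 rad/s.

5.778e+9 radians per second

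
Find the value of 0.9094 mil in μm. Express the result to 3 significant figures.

23.1 μm

1 mil = 25.4000 μm.
0.9094 × 25.4000 ≈ 23.1 μm.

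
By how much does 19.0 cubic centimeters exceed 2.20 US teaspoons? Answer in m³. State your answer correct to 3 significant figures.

19.0 cm³ = 1.90000e-5 m³ and 2.20 US tsp = 1.08436e-5 m³.
1.90000e-5 − 1.08436e-5 ≈ 8.16e-6 m³.

8.16e-6 cubic meters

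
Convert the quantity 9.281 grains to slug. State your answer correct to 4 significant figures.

4.121e-5 slugs

1 grain = 4.44014e-6 slugs.
So 9.281 × 4.44014e-6 ≈ 4.121e-5 slug.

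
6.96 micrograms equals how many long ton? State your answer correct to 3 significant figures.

6.85 × 10^-12 long ton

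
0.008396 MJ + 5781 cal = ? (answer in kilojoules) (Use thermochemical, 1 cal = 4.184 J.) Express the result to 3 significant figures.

32.6 kJ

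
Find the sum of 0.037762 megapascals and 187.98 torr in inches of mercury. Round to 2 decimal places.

0.037762 MPa = 11.1511 inHg and 187.98 torr = 7.40079 inHg.
11.1511 + 7.40079 ≈ 18.55 inHg.

18.55 inches of mercury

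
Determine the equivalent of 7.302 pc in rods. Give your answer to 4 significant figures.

1 pc = 6.13552e+15 rod.
Then 7.302 × 6.13552e+15 ≈ 4.480e+16 rod.

4.480e+16 rod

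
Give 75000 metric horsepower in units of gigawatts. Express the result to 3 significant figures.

1 PS = 7.35499 × 10^-7 GW.
75000 × 7.35499 × 10^-7 ≈ 0.0552 GW.

0.0552 GW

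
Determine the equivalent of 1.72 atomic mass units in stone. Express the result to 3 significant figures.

4.50 × 10^-28 stone

1 u = 2.61490 × 10^-28 st.
Then 1.72 × 2.61490 × 10^-28 ≈ 4.50 × 10^-28 st.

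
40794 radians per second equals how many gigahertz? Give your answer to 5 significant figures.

1 rad/s = 1.59155 × 10^-10 gigahertz.
Then 40794 × 1.59155 × 10^-10 ≈ 6.4926 × 10^-6 GHz.

6.4926 × 10^-6 gigahertz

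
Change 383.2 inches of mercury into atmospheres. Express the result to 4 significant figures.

12.81 atm

1 inHg = 0.0334211 atm.
Then 383.2 × 0.0334211 ≈ 12.81 atm.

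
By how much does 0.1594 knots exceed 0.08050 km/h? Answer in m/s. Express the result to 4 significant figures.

0.1594 kn = 0.0820024 m/s and 0.08050 km/h = 0.0223611 m/s.
0.0820024 − 0.0223611 ≈ 0.05964 m/s.

0.05964 m/s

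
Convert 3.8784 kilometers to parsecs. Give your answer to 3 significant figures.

1.26e-13 pc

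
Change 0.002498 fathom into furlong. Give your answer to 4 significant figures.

1 fathom = 0.00909091 furlongs.
Thus 0.002498 × 0.00909091 ≈ 2.271e-5 furlong.

2.271e-5 furlong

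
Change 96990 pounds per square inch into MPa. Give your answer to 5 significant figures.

668.72 megapascals

1 psi = 0.00689476 MPa.
Then 96990 × 0.00689476 ≈ 668.72 MPa.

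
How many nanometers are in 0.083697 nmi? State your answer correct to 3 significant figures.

1 nmi = 1.85200 × 10^12 nanometers.
0.083697 × 1.85200 × 10^12 ≈ 1.55 × 10^11 nm.

1.55 × 10^11 nanometers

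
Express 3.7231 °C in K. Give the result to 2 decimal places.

276.87 kelvins

K = °C + 273.15.
Applying the formula gives 276.87 K.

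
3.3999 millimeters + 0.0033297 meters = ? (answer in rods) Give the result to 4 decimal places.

3.3999 mm = 0.000676032 rod and 0.0033297 m = 0.000662073 rod.
0.000676032 + 0.000662073 ≈ 0.0013 rod.

0.0013 rod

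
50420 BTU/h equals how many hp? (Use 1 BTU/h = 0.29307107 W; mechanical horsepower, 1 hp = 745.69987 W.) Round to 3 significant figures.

19.8 hp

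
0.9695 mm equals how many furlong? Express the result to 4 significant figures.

4.819 × 10^-6 furlong

1 mm = 4.97097 × 10^-6 furlong.
So 0.9695 × 4.97097 × 10^-6 ≈ 4.819 × 10^-6 furlong.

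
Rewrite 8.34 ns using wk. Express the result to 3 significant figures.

1.38 × 10^-14 wk

1 ns = 1.65344 × 10^-15 weeks.
8.34 × 1.65344 × 10^-15 ≈ 1.38 × 10^-14 wk.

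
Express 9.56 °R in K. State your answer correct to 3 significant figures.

5.31 kelvins

°R = K × 9/5.
Applying the formula gives 5.31 K.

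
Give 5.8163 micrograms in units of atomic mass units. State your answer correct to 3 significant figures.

1 microgram = 6.02214 × 10^17 atomic mass units.
So 5.8163 × 6.02214 × 10^17 ≈ 3.50 × 10^18 u.

3.50 × 10^18 u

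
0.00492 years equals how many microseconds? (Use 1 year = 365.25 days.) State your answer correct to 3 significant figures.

1.55e+11 microseconds

1 yr = 3.15576e+13 μs.
So 0.00492 × 3.15576e+13 ≈ 1.55e+11 μs.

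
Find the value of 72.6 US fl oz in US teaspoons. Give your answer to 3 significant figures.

436 US tsp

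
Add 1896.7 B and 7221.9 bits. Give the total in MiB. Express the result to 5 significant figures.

0.0026698 mebibytes

1896.7 B = 0.001808834 MiB and 7221.9 bit = 0.0008609176 MiB.
0.001808834 + 0.0008609176 ≈ 0.0026698 MiB.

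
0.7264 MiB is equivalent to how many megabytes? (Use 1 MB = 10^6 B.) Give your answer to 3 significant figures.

1 mebibyte = 1.04858 MB.
0.7264 × 1.04858 ≈ 0.762 MB.

0.762 MB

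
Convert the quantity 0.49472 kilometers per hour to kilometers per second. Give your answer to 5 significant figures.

0.00013742 kilometers per second

1 km/h = 0.000277778 km/s.
0.49472 × 0.000277778 ≈ 0.00013742 km/s.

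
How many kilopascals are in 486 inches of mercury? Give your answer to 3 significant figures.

1 inHg = 3.38639 kilopascals.
Thus 486 × 3.38639 ≈ 1650 kPa.

1650 kilopascals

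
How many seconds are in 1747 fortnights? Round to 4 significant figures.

1 fortnight = 1.20960 × 10^6 s.
So 1747 × 1.20960 × 10^6 ≈ 2.113 × 10^9 s.

2.113 × 10^9 seconds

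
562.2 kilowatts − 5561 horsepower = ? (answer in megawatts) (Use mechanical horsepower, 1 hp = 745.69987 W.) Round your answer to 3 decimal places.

562.2 kW = 0.562200 MW and 5561 hp = 4.14684 MW.
0.562200 − 4.14684 ≈ -3.585 MW.

-3.585 MW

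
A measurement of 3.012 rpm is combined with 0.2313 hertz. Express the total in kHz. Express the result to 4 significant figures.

0.0002815 kHz

3.012 rpm = 5.02000 × 10^-5 kHz and 0.2313 Hz = 0.000231300 kHz.
5.02000 × 10^-5 + 0.000231300 ≈ 0.0002815 kHz.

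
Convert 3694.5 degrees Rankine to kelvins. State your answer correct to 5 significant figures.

2052.5 K

°R = K × 9/5.
Applying the formula gives 2052.5 K.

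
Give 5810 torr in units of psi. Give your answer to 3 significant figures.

1 torr = 0.0193368 psi.
5810 × 0.0193368 ≈ 112 psi.

112 pounds per square inch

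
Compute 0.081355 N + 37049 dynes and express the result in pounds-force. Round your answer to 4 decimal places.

0.081355 N = 0.0182893 lbf and 37049 dyn = 0.0832895 lbf.
0.0182893 + 0.0832895 ≈ 0.1016 lbf.

0.1016 lbf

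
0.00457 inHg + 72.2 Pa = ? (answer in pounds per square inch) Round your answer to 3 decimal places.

0.00457 inHg = 0.00224457 psi and 72.2 Pa = 0.0104717 psi.
0.00224457 + 0.0104717 ≈ 0.013 psi.

0.013 psi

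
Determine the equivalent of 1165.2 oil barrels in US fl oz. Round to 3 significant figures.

6.26 × 10^6 US fl oz

1 bbl = 5376.00 US fluid ounces.
Thus 1165.2 × 5376.00 ≈ 6.26 × 10^6 US fl oz.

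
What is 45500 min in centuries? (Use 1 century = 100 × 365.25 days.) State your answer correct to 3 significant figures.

1 minute = 1.90129e-8 centuries.
So 45500 × 1.90129e-8 ≈ 0.000865 century.

0.000865 century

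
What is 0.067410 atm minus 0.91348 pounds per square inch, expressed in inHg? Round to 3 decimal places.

0.157 inHg

0.067410 atm = 2.01699 inHg and 0.91348 psi = 1.85986 inHg.
2.01699 − 1.85986 ≈ 0.157 inHg.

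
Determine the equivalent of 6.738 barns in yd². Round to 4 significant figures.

8.059e-28 square yards

1 barn = 1.19599e-28 yd².
So 6.738 × 1.19599e-28 ≈ 8.059e-28 yd².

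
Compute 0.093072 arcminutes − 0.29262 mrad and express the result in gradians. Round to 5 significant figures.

-0.016905 grad

0.093072 arcmin = 0.00172356 grad and 0.29262 mrad = 0.0186288 grad.
0.00172356 − 0.0186288 ≈ -0.016905 grad.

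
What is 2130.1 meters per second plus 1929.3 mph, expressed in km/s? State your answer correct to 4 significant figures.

2.993 km/s

2130.1 m/s = 2.13010 km/s and 1929.3 mph = 0.862474 km/s.
2.13010 + 0.862474 ≈ 2.993 km/s.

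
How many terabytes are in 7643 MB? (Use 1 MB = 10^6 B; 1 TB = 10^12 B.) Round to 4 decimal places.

0.0076 TB

1 megabyte = 1.00000 × 10^-6 TB.
So 7643 × 1.00000 × 10^-6 ≈ 0.0076 TB.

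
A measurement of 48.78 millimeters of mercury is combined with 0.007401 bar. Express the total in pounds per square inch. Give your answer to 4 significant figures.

48.78 mmHg = 0.943248 psi and 0.007401 bar = 0.107342 psi.
0.943248 + 0.107342 ≈ 1.051 psi.

1.051 psi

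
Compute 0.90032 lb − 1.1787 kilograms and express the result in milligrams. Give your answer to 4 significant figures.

0.90032 lb = 408378 mg and 1.1787 kg = 1.17870e+6 mg.
408378 − 1.17870e+6 ≈ -770300 mg.

-770300 milligrams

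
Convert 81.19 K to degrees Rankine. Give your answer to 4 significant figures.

°R = K × 9/5.
Applying the formula gives 146.1 °R.

146.1 °R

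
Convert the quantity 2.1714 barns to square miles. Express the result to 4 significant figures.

8.384 × 10^-35 mi²

1 barn = 3.86102 × 10^-35 mi².
2.1714 × 3.86102 × 10^-35 ≈ 8.384 × 10^-35 mi².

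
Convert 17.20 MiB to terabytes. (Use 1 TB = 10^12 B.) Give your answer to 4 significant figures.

1 mebibyte = 1.04858 × 10^-6 TB.
Thus 17.20 × 1.04858 × 10^-6 ≈ 1.804 × 10^-5 TB.

1.804 × 10^-5 TB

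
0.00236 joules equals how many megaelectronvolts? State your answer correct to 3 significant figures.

1.47 × 10^10 MeV

1 joule = 6.24151 × 10^12 MeV.
Then 0.00236 × 6.24151 × 10^12 ≈ 1.47 × 10^10 MeV.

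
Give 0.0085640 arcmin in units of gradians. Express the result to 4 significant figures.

1 arcminute = 0.0185185 grad.
Then 0.0085640 × 0.0185185 ≈ 0.0001586 grad.

0.0001586 grad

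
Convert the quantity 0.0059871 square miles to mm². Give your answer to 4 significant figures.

1.551 × 10^10 mm²

1 square mile = 2.58999 × 10^12 square millimeters.
So 0.0059871 × 2.58999 × 10^12 ≈ 1.551 × 10^10 mm².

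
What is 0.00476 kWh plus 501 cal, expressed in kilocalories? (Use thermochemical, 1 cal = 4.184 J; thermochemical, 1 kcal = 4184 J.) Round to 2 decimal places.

4.60 kilocalories

0.00476 kWh = 4.09560 kcal and 501 cal = 0.501000 kcal.
4.09560 + 0.501000 ≈ 4.60 kcal.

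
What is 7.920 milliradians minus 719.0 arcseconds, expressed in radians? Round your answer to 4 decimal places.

7.920 mrad = 0.00792000 rad and 719.0 arcsec = 0.00348581 rad.
0.00792000 − 0.00348581 ≈ 0.0044 rad.

0.0044 radians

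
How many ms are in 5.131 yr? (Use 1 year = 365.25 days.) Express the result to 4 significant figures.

1 yr = 3.15576e+10 milliseconds.
Then 5.131 × 3.15576e+10 ≈ 1.619e+11 ms.

1.619e+11 milliseconds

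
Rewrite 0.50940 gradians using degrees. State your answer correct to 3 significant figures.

0.458 degrees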